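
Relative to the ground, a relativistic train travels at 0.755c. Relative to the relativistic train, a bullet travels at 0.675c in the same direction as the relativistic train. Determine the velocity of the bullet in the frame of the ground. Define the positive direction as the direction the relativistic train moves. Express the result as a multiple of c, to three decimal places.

0.947c

With v = 0.755 and u' = 0.675 (in units of c),
u = (u' + v)/(1 + u'v/c²):
u = (0.675 + 0.755) / (1 + 0.675·0.755) = 1.4300/1.5096 = 0.9473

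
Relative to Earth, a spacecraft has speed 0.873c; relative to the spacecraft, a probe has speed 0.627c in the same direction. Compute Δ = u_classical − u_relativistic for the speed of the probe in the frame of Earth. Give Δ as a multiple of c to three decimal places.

Galilean: u_cl = 0.627 + 0.873 = 1.5000.
Relativistic: u_rel = (0.627 + 0.873) / (1 + 0.627·0.873) = 1.5000/1.5474 = 0.9694.
Δ = 1.5000 − 0.9694 = 0.5306.
(The classical prediction exceeds c; the relativistic result does not.)

Δ = 0.531c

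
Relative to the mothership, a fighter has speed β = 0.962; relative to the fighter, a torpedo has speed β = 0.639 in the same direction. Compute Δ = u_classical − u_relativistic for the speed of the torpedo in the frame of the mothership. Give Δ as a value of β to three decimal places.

Galilean: u_cl = 0.639 + 0.962 = 1.6010.
Relativistic: u_rel = (0.639 + 0.962) / (1 + 0.639·0.962) = 1.6010/1.6147 = 0.9915.
Δ = 1.6010 − 0.9915 = 0.6095.
(The classical prediction exceeds c; the relativistic result does not.)

Δ = 0.609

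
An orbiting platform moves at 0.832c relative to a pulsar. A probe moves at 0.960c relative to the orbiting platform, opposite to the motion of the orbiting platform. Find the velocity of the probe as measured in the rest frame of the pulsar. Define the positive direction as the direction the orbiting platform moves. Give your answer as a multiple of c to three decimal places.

With v = 0.832 and u' = -0.960 (in units of c),
u = (u' + v)/(1 + u'v/c²):
u = (-0.960 + 0.832) / (1 + (-0.960)·0.832) = -0.1280/0.2013 = -0.6359
(Galilean addition would give -0.128c.)

-0.636c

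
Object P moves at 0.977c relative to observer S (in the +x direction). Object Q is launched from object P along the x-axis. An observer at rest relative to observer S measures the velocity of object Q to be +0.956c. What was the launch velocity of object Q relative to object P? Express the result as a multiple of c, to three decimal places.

-0.318c

Invert the composition law: u' = (u − v)/(1 − uv/c²).
u' = (0.956 − 0.977) / (1 − (0.956)(0.977)) = -0.0210/0.0660 = -0.3182.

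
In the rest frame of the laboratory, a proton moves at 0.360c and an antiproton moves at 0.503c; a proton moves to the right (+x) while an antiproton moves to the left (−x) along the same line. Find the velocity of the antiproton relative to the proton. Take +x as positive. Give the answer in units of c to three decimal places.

-0.731c

β_A = 0.360, β_B = -0.503.
Transform to A's frame with the inverse velocity-addition law: u' = (u − v)/(1 − uv/c²), taking u = β_B and v = β_A.
u' = (-0.503 − 0.360) / (1 − (0.360)(-0.503)) = -0.8630/1.1811 = -0.7307.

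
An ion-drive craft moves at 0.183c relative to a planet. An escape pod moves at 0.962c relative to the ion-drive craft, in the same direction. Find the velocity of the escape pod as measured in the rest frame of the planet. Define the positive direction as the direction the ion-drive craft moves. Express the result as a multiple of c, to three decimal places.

With v = 0.183 and u' = 0.962 (in units of c),
u = (u' + v)/(1 + u'v/c²):
u = (0.962 + 0.183) / (1 + 0.962·0.183) = 1.1450/1.1760 = 0.9736

0.974c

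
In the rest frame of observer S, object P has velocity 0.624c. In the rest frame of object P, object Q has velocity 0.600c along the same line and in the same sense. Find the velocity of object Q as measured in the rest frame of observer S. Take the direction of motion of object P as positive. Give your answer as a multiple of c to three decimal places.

0.891c

With v = 0.624 and u' = 0.600 (in units of c),
u = (u' + v)/(1 + u'v/c²):
u = (0.600 + 0.624) / (1 + 0.600·0.624) = 1.2240/1.3744 = 0.8906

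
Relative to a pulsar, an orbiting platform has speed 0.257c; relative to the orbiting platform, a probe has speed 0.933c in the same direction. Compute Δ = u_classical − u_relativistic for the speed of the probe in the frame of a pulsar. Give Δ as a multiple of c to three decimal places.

Galilean: u_cl = 0.933 + 0.257 = 1.1900.
Relativistic: u_rel = (0.933 + 0.257) / (1 + 0.933·0.257) = 1.1900/1.2398 = 0.9598.
Δ = 1.1900 − 0.9598 = 0.2302.
(The classical prediction exceeds c; the relativistic result does not.)

Δ = 0.230c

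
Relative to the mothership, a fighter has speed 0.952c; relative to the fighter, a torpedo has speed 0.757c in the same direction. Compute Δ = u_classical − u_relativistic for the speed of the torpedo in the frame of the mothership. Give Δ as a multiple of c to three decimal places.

Galilean: u_cl = 0.757 + 0.952 = 1.7090.
Relativistic: u_rel = (0.757 + 0.952) / (1 + 0.757·0.952) = 1.7090/1.7207 = 0.9932.
Δ = 1.7090 − 0.9932 = 0.7158.
(The classical prediction exceeds c; the relativistic result does not.)

Δ = 0.716c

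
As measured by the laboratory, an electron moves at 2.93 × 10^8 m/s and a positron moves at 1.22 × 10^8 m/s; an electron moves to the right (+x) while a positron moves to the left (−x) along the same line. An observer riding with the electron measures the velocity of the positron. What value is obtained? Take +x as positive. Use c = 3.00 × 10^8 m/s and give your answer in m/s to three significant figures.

β_A = 0.977, β_B = -0.407 (dividing each by c = 3.00 × 10^8 m/s).
Transform to A's frame with the inverse velocity-addition law: u' = (u − v)/(1 − uv/c²), taking u = β_B and v = β_A.
u' = (-0.407 − 0.977) / (1 − (0.977)(-0.407)) = -1.3833/1.3972 = -0.9901.
u' = -0.9901 × 3.00 × 10^8 m/s.

-2.97 × 10^8 m/s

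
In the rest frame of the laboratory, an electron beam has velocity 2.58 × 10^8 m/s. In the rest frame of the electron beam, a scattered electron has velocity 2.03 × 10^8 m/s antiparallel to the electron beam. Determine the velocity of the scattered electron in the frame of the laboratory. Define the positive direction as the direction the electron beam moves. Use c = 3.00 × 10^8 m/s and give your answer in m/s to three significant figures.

In units of c (dividing by 3.00 × 10^8 m/s): v = 0.860, u' = -0.677.
u = (u' + v)/(1 + u'v/c²):
u = (-0.677 + 0.860) / (1 + (-0.677)·0.860) = 0.1833/0.4181 = 0.4385
Converting back: u = 0.4385 × 3.00 × 10^8 m/s.

+1.32 × 10^8 m/s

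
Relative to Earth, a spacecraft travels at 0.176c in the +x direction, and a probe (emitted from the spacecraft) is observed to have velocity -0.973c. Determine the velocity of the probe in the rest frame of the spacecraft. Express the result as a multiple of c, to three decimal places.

Invert the composition law: u' = (u − v)/(1 − uv/c²).
u' = (-0.973 − 0.176) / (1 − (-0.973)(0.176)) = -1.1490/1.1712 = -0.9810.

-0.981c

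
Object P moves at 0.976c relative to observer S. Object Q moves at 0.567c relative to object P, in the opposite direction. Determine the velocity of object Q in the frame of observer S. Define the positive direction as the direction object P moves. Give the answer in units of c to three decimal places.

+0.916c

With v = 0.976 and u' = -0.567 (in units of c),
u = (u' + v)/(1 + u'v/c²):
u = (-0.567 + 0.976) / (1 + (-0.567)·0.976) = 0.4090/0.4466 = 0.9158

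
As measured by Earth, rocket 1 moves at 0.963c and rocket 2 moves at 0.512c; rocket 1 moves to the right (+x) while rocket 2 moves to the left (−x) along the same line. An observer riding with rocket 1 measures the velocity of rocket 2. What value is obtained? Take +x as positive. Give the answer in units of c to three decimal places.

β_A = 0.963, β_B = -0.512.
Transform to A's frame with the inverse velocity-addition law: u' = (u − v)/(1 − uv/c²), taking u = β_B and v = β_A.
u' = (-0.512 − 0.963) / (1 − (0.963)(-0.512)) = -1.4750/1.4931 = -0.9879.

-0.988c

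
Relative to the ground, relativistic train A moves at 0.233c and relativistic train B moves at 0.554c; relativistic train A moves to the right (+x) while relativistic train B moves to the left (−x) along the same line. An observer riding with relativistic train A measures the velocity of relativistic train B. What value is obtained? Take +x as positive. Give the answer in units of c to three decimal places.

β_A = 0.233, β_B = -0.554.
Transform to A's frame with the inverse velocity-addition law: u' = (u − v)/(1 − uv/c²), taking u = β_B and v = β_A.
u' = (-0.554 − 0.233) / (1 − (0.233)(-0.554)) = -0.7870/1.1291 = -0.6970.

-0.697c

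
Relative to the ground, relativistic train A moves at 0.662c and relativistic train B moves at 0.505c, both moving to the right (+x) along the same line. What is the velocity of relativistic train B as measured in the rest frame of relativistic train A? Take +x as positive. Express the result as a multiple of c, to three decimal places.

β_A = 0.662, β_B = 0.505.
Transform to A's frame with the inverse velocity-addition law: u' = (u − v)/(1 − uv/c²), taking u = β_B and v = β_A.
u' = (0.505 − 0.662) / (1 − (0.662)(0.505)) = -0.1570/0.6657 = -0.2358.

-0.236c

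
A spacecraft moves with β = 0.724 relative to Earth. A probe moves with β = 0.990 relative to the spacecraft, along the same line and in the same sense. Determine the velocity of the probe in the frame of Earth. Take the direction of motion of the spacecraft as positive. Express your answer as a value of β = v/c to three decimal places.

With v = 0.724 and u' = 0.990 (in units of c),
u = (u' + v)/(1 + u'v/c²):
u = (0.990 + 0.724) / (1 + 0.990·0.724) = 1.7140/1.7168 = 0.9984
(Galilean addition would give +1.714c, exceeding c.)

β = 0.998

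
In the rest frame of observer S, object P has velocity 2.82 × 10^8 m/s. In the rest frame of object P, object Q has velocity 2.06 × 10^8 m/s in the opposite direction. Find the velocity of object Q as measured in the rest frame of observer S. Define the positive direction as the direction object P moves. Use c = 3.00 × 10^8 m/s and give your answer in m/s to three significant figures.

+2.14 × 10^8 m/s

In units of c (dividing by 3.00 × 10^8 m/s): v = 0.940, u' = -0.687.
u = (u' + v)/(1 + u'v/c²):
u = (-0.687 + 0.940) / (1 + (-0.687)·0.940) = 0.2533/0.3545 = 0.7146
Converting back: u = 0.7146 × 3.00 × 10^8 m/s.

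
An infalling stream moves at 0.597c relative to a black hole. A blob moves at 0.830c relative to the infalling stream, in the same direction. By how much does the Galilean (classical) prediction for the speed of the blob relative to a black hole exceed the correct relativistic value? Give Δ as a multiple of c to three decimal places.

Galilean: u_cl = 0.830 + 0.597 = 1.4270.
Relativistic: u_rel = (0.830 + 0.597) / (1 + 0.830·0.597) = 1.4270/1.4955 = 0.9542.
Δ = 1.4270 − 0.9542 = 0.4728.
(The classical prediction exceeds c; the relativistic result does not.)

Δ = 0.473c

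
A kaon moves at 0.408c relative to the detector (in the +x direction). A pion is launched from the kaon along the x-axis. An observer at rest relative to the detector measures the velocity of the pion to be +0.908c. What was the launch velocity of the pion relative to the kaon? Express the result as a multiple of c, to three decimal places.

Invert the composition law: u' = (u − v)/(1 − uv/c²).
u' = (0.908 − 0.408) / (1 − (0.908)(0.408)) = 0.5000/0.6295 = 0.7942.

+0.794c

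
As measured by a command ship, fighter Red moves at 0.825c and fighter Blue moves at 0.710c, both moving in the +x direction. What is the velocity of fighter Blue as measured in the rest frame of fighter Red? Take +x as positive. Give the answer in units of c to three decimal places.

-0.278c

β_A = 0.825, β_B = 0.710.
Transform to A's frame with the inverse velocity-addition law: u' = (u − v)/(1 − uv/c²), taking u = β_B and v = β_A.
u' = (0.710 − 0.825) / (1 − (0.825)(0.710)) = -0.1150/0.4143 = -0.2776.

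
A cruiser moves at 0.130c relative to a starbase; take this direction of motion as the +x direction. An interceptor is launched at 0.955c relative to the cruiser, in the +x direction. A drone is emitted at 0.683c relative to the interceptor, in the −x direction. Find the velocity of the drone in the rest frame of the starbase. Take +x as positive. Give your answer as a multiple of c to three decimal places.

Apply u = (u' + v)/(1 + u'v/c²) successively, working outward toward the starbase.
Start: velocity of the cruiser relative to the starbase = 0.1300c.
Compose with the interceptor (u' = 0.955 in the cruiser frame): u_1 = (0.955 + 0.130) / (1 + 0.955·0.130) = 1.0850/1.1241 = 0.9652.
Compose with the drone (u' = -0.683 in the interceptor frame): u_2 = (-0.683 + 0.965) / (1 + (-0.683)·0.965) = 0.2822/0.3408 = 0.8280.

+0.828c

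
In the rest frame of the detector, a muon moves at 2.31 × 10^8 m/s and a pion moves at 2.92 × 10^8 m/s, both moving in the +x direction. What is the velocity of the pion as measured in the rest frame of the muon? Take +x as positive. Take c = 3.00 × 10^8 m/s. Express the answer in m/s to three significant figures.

+2.43 × 10^8 m/s

β_A = 0.770, β_B = 0.973 (dividing each by c = 3.00 × 10^8 m/s).
Transform to A's frame with the inverse velocity-addition law: u' = (u − v)/(1 − uv/c²), taking u = β_B and v = β_A.
u' = (0.973 − 0.770) / (1 − (0.770)(0.973)) = 0.2033/0.2505 = 0.8116.
u' = 0.8116 × 3.00 × 10^8 m/s.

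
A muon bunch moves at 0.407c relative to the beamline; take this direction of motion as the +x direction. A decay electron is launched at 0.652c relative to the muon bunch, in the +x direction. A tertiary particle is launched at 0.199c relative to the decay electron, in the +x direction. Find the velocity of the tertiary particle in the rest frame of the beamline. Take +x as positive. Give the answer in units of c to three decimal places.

0.888c

Apply u = (u' + v)/(1 + u'v/c²) successively, working outward toward the beamline.
Start: velocity of the muon bunch relative to the beamline = 0.4070c.
Compose with the decay electron (u' = 0.652 in the muon bunch frame): u_1 = (0.652 + 0.407) / (1 + 0.652·0.407) = 1.0590/1.2654 = 0.8369.
Compose with the tertiary particle (u' = 0.199 in the decay electron frame): u_2 = (0.199 + 0.837) / (1 + 0.199·0.837) = 1.0359/1.1665 = 0.8880.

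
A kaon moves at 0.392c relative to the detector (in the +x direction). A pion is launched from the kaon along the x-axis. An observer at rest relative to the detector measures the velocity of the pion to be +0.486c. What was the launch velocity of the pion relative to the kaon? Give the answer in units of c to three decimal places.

+0.116c

Invert the composition law: u' = (u − v)/(1 − uv/c²).
u' = (0.486 − 0.392) / (1 − (0.486)(0.392)) = 0.0940/0.8095 = 0.1161.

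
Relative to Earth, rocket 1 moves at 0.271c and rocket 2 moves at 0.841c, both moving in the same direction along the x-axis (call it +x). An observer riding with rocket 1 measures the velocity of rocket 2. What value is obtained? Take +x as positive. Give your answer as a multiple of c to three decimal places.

+0.738c

β_A = 0.271, β_B = 0.841.
Transform to A's frame with the inverse velocity-addition law: u' = (u − v)/(1 − uv/c²), taking u = β_B and v = β_A.
u' = (0.841 − 0.271) / (1 − (0.271)(0.841)) = 0.5700/0.7721 = 0.7383.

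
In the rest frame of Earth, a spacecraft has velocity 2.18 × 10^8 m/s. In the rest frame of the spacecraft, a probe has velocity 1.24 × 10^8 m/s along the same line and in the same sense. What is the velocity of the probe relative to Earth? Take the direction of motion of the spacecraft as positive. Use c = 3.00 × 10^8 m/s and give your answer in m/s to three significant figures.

In units of c (dividing by 3.00 × 10^8 m/s): v = 0.727, u' = 0.413.
u = (u' + v)/(1 + u'v/c²):
u = (0.413 + 0.727) / (1 + 0.413·0.727) = 1.1400/1.3004 = 0.8767
Converting back: u = 0.8767 × 3.00 × 10^8 m/s.

2.63 × 10^8 m/s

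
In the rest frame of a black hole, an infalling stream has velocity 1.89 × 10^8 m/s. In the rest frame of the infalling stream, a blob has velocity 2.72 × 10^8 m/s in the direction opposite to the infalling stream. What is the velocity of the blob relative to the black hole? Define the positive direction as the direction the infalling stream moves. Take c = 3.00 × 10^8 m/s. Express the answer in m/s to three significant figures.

-1.94 × 10^8 m/s

In units of c (dividing by 3.00 × 10^8 m/s): v = 0.630, u' = -0.907.
u = (u' + v)/(1 + u'v/c²):
u = (-0.907 + 0.630) / (1 + (-0.907)·0.630) = -0.2767/0.4288 = -0.6452
Converting back: u = -0.6452 × 3.00 × 10^8 m/s.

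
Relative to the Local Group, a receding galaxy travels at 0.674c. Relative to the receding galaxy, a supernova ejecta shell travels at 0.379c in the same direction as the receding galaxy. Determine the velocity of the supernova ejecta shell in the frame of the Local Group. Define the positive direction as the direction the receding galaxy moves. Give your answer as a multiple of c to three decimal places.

0.839c

With v = 0.674 and u' = 0.379 (in units of c),
u = (u' + v)/(1 + u'v/c²):
u = (0.379 + 0.674) / (1 + 0.379·0.674) = 1.0530/1.2554 = 0.8387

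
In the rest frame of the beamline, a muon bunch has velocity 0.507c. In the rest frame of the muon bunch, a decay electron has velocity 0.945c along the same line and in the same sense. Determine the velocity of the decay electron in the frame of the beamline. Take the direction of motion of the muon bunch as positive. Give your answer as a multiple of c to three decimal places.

0.982c

With v = 0.507 and u' = 0.945 (in units of c),
u = (u' + v)/(1 + u'v/c²):
u = (0.945 + 0.507) / (1 + 0.945·0.507) = 1.4520/1.4791 = 0.9817
(Galilean addition would give +1.452c, exceeding c.)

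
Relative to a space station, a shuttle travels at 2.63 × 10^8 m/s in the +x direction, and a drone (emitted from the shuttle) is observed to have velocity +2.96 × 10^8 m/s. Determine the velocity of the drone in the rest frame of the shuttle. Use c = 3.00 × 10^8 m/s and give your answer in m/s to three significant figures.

v = 0.877c, u = 0.987c.
Invert the composition law: u' = (u − v)/(1 − uv/c²).
u' = (0.987 − 0.877) / (1 − (0.987)(0.877)) = 0.1100/0.1350 = 0.8147.
u' = 0.8147 × 3.00 × 10^8 m/s.

+2.44 × 10^8 m/s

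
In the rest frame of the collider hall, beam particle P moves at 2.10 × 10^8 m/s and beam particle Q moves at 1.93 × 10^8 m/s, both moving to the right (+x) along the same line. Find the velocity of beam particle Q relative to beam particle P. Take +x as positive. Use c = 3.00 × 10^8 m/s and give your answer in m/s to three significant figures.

-3.09 × 10^7 m/s

β_A = 0.700, β_B = 0.643 (dividing each by c = 3.00 × 10^8 m/s).
Transform to A's frame with the inverse velocity-addition law: u' = (u − v)/(1 − uv/c²), taking u = β_B and v = β_A.
u' = (0.643 − 0.700) / (1 − (0.700)(0.643)) = -0.0567/0.5497 = -0.1031.
u' = -0.1031 × 3.00 × 10^8 m/s.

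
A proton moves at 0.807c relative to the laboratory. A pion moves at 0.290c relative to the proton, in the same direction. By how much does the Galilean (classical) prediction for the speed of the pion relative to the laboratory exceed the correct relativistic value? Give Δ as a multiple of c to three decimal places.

Galilean: u_cl = 0.290 + 0.807 = 1.0970.
Relativistic: u_rel = (0.290 + 0.807) / (1 + 0.290·0.807) = 1.0970/1.2340 = 0.8890.
Δ = 1.0970 − 0.8890 = 0.2080.
(The classical prediction exceeds c; the relativistic result does not.)

Δ = 0.208c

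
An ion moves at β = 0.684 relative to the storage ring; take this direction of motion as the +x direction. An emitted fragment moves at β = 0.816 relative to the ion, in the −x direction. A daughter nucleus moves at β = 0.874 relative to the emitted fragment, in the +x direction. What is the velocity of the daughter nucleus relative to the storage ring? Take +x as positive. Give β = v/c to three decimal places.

β = +0.779

Apply u = (u' + v)/(1 + u'v/c²) successively, working outward toward the storage ring.
Start: velocity of the ion relative to the storage ring = 0.6840c.
Compose with the emitted fragment (u' = -0.816 in the ion frame): u_1 = (-0.816 + 0.684) / (1 + (-0.816)·0.684) = -0.1320/0.4419 = -0.2987.
Compose with the daughter nucleus (u' = 0.874 in the emitted fragment frame): u_2 = (0.874 + (-0.299)) / (1 + 0.874·(-0.299)) = 0.5753/0.7389 = 0.7785.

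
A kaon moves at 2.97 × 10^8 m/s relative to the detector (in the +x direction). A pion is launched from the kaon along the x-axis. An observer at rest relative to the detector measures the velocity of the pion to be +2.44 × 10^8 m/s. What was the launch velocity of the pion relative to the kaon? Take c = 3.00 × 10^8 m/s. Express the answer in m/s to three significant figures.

-2.72 × 10^8 m/s

v = 0.990c, u = 0.813c.
Invert the composition law: u' = (u − v)/(1 − uv/c²).
u' = (0.813 − 0.990) / (1 − (0.813)(0.990)) = -0.1767/0.1948 = -0.9069.
u' = -0.9069 × 3.00 × 10^8 m/s.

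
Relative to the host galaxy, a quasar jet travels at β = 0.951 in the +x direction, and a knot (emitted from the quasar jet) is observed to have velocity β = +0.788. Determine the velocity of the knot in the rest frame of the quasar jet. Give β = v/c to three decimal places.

β = -0.650

Invert the composition law: u' = (u − v)/(1 − uv/c²).
u' = (0.788 − 0.951) / (1 − (0.788)(0.951)) = -0.1630/0.2506 = -0.6504.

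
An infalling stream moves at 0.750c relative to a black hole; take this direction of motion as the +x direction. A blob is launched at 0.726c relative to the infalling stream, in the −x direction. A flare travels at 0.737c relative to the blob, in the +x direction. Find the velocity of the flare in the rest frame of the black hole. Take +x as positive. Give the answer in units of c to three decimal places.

+0.760c

Apply u = (u' + v)/(1 + u'v/c²) successively, working outward toward the black hole.
Start: velocity of the infalling stream relative to the black hole = 0.7500c.
Compose with the blob (u' = -0.726 in the infalling stream frame): u_1 = (-0.726 + 0.750) / (1 + (-0.726)·0.750) = 0.0240/0.4555 = 0.0527.
Compose with the flare (u' = 0.737 in the blob frame): u_2 = (0.737 + 0.053) / (1 + 0.737·0.053) = 0.7897/1.0388 = 0.7602.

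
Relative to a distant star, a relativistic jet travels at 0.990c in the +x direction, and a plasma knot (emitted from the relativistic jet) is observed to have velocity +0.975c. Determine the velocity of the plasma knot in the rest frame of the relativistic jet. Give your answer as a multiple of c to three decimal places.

Invert the composition law: u' = (u − v)/(1 − uv/c²).
u' = (0.975 − 0.990) / (1 − (0.975)(0.990)) = -0.0150/0.0348 = -0.4317.

-0.432c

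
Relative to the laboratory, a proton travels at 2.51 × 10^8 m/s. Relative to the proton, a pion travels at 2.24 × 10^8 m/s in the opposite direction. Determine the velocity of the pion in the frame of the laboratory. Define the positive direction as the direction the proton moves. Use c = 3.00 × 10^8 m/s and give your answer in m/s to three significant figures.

+7.19 × 10^7 m/s

In units of c (dividing by 3.00 × 10^8 m/s): v = 0.837, u' = -0.747.
u = (u' + v)/(1 + u'v/c²):
u = (-0.747 + 0.837) / (1 + (-0.747)·0.837) = 0.0900/0.3753 = 0.2398
(Galilean addition would give +0.090c.)
Converting back: u = 0.2398 × 3.00 × 10^8 m/s.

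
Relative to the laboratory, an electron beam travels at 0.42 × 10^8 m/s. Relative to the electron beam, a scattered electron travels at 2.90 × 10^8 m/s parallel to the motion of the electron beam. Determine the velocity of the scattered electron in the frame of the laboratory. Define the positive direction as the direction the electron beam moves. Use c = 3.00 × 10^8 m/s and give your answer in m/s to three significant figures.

2.92 × 10^8 m/s

In units of c (dividing by 3.00 × 10^8 m/s): v = 0.140, u' = 0.967.
u = (u' + v)/(1 + u'v/c²):
u = (0.967 + 0.140) / (1 + 0.967·0.140) = 1.1067/1.1353 = 0.9748
(Galilean addition would give +1.107c, exceeding c.)
Converting back: u = 0.9748 × 3.00 × 10^8 m/s.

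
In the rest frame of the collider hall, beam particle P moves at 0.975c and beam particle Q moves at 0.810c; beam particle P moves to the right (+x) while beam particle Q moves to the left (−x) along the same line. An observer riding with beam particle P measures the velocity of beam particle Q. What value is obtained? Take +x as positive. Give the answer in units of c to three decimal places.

β_A = 0.975, β_B = -0.810.
Transform to A's frame with the inverse velocity-addition law: u' = (u − v)/(1 − uv/c²), taking u = β_B and v = β_A.
u' = (-0.810 − 0.975) / (1 − (0.975)(-0.810)) = -1.7850/1.7897 = -0.9973.

-0.997c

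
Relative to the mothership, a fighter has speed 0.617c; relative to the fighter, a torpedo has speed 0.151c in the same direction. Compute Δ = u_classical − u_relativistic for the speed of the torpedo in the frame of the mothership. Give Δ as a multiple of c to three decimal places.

Galilean: u_cl = 0.151 + 0.617 = 0.7680.
Relativistic: u_rel = (0.151 + 0.617) / (1 + 0.151·0.617) = 0.7680/1.0932 = 0.7025.
Δ = 0.7680 − 0.7025 = 0.0655.

Δ = 0.065c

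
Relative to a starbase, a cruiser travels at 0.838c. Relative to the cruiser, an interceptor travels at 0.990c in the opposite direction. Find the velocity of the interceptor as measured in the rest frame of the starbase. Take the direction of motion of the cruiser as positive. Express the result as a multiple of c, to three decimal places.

-0.892c

With v = 0.838 and u' = -0.990 (in units of c),
u = (u' + v)/(1 + u'v/c²):
u = (-0.990 + 0.838) / (1 + (-0.990)·0.838) = -0.1520/0.1704 = -0.8921
(Galilean addition would give -0.152c.)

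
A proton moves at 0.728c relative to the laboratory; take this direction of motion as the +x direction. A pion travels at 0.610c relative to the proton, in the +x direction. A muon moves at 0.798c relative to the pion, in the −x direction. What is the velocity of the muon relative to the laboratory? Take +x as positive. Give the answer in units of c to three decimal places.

Apply u = (u' + v)/(1 + u'v/c²) successively, working outward toward the laboratory.
Start: velocity of the proton relative to the laboratory = 0.7280c.
Compose with the pion (u' = 0.610 in the proton frame): u_1 = (0.610 + 0.728) / (1 + 0.610·0.728) = 1.3380/1.4441 = 0.9265.
Compose with the muon (u' = -0.798 in the pion frame): u_2 = (-0.798 + 0.927) / (1 + (-0.798)·0.927) = 0.1285/0.2606 = 0.4932.

+0.493c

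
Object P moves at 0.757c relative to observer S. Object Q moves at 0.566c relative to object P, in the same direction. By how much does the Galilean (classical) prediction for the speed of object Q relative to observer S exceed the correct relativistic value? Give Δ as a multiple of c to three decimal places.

Galilean: u_cl = 0.566 + 0.757 = 1.3230.
Relativistic: u_rel = (0.566 + 0.757) / (1 + 0.566·0.757) = 1.3230/1.4285 = 0.9262.
Δ = 1.3230 − 0.9262 = 0.3968.
(The classical prediction exceeds c; the relativistic result does not.)

Δ = 0.397c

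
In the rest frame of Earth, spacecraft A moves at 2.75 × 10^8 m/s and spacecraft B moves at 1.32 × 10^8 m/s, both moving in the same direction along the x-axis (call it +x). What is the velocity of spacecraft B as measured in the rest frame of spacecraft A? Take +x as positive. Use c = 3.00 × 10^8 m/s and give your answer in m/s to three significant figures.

-2.40 × 10^8 m/s

β_A = 0.917, β_B = 0.440 (dividing each by c = 3.00 × 10^8 m/s).
Transform to A's frame with the inverse velocity-addition law: u' = (u − v)/(1 − uv/c²), taking u = β_B and v = β_A.
u' = (0.440 − 0.917) / (1 − (0.917)(0.440)) = -0.4767/0.5967 = -0.7989.
u' = -0.7989 × 3.00 × 10^8 m/s.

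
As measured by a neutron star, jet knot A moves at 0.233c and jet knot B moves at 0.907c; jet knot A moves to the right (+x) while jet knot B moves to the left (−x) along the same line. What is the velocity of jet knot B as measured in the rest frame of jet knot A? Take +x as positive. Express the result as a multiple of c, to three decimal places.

-0.941c

β_A = 0.233, β_B = -0.907.
Transform to A's frame with the inverse velocity-addition law: u' = (u − v)/(1 − uv/c²), taking u = β_B and v = β_A.
u' = (-0.907 − 0.233) / (1 − (0.233)(-0.907)) = -1.1400/1.2113 = -0.9411.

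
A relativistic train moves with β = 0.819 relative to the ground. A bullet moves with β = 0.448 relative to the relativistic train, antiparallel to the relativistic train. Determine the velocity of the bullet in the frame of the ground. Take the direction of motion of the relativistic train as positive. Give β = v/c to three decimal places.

β = +0.586

With v = 0.819 and u' = -0.448 (in units of c),
u = (u' + v)/(1 + u'v/c²):
u = (-0.448 + 0.819) / (1 + (-0.448)·0.819) = 0.3710/0.6331 = 0.5860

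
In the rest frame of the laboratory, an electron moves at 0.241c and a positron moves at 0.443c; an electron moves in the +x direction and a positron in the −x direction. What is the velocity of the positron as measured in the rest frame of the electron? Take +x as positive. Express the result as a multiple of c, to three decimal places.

-0.618c

β_A = 0.241, β_B = -0.443.
Transform to A's frame with the inverse velocity-addition law: u' = (u − v)/(1 − uv/c²), taking u = β_B and v = β_A.
u' = (-0.443 − 0.241) / (1 − (0.241)(-0.443)) = -0.6840/1.1068 = -0.6180.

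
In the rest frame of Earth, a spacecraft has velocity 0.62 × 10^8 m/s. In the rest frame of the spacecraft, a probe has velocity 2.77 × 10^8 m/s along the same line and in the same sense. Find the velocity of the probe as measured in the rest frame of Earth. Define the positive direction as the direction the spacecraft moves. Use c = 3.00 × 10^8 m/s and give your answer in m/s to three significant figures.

2.85 × 10^8 m/s

In units of c (dividing by 3.00 × 10^8 m/s): v = 0.207, u' = 0.923.
u = (u' + v)/(1 + u'v/c²):
u = (0.923 + 0.207) / (1 + 0.923·0.207) = 1.1300/1.1908 = 0.9489
(Galilean addition would give +1.130c, exceeding c.)
Converting back: u = 0.9489 × 3.00 × 10^8 m/s.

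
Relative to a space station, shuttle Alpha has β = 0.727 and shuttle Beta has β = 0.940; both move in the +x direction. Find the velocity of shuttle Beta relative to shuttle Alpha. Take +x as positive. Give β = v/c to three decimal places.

β_A = 0.727, β_B = 0.940.
Transform to A's frame with the inverse velocity-addition law: u' = (u − v)/(1 − uv/c²), taking u = β_B and v = β_A.
u' = (0.940 − 0.727) / (1 − (0.727)(0.940)) = 0.2130/0.3166 = 0.6727.

β = +0.673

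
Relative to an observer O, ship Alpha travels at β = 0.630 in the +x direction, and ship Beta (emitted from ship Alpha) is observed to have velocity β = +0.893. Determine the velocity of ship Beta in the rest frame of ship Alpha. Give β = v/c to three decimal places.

Invert the composition law: u' = (u − v)/(1 − uv/c²).
u' = (0.893 − 0.630) / (1 − (0.893)(0.630)) = 0.2630/0.4374 = 0.6013.

β = +0.601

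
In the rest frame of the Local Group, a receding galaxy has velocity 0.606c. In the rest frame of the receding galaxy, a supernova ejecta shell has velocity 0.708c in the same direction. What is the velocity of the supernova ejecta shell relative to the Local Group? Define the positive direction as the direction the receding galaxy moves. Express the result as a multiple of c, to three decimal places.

With v = 0.606 and u' = 0.708 (in units of c),
u = (u' + v)/(1 + u'v/c²):
u = (0.708 + 0.606) / (1 + 0.708·0.606) = 1.3140/1.4290 = 0.9195
(Galilean addition would give +1.314c, exceeding c.)

0.919c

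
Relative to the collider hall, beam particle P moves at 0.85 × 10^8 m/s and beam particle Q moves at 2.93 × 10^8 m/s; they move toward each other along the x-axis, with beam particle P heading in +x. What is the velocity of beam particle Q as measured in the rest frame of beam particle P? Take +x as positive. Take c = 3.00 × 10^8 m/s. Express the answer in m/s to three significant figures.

-2.96 × 10^8 m/s

β_A = 0.283, β_B = -0.977 (dividing each by c = 3.00 × 10^8 m/s).
Transform to A's frame with the inverse velocity-addition law: u' = (u − v)/(1 − uv/c²), taking u = β_B and v = β_A.
u' = (-0.977 − 0.283) / (1 − (0.283)(-0.977)) = -1.2600/1.2767 = -0.9869.
u' = -0.9869 × 3.00 × 10^8 m/s.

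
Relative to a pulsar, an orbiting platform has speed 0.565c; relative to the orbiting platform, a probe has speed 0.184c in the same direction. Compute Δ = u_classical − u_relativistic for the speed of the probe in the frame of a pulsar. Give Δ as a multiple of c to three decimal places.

Galilean: u_cl = 0.184 + 0.565 = 0.7490.
Relativistic: u_rel = (0.184 + 0.565) / (1 + 0.184·0.565) = 0.7490/1.1040 = 0.6785.
Δ = 0.7490 − 0.6785 = 0.0705.

Δ = 0.071c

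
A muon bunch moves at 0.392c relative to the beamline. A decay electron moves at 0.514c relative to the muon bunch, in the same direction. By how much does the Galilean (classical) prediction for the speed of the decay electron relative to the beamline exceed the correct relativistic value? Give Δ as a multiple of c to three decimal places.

Galilean: u_cl = 0.514 + 0.392 = 0.9060.
Relativistic: u_rel = (0.514 + 0.392) / (1 + 0.514·0.392) = 0.9060/1.2015 = 0.7541.
Δ = 0.9060 − 0.7541 = 0.1519.

Δ = 0.152c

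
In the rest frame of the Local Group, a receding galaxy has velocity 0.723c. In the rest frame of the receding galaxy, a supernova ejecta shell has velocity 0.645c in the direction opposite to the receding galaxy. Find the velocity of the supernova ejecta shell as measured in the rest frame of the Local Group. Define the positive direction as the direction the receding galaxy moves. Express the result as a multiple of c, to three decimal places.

With v = 0.723 and u' = -0.645 (in units of c),
u = (u' + v)/(1 + u'v/c²):
u = (-0.645 + 0.723) / (1 + (-0.645)·0.723) = 0.0780/0.5337 = 0.1462
(Galilean addition would give +0.078c.)

+0.146c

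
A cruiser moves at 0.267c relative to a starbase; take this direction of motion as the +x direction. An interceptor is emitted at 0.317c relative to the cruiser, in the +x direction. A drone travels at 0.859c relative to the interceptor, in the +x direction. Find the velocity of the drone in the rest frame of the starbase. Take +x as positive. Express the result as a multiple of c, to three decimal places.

Apply u = (u' + v)/(1 + u'v/c²) successively, working outward toward the starbase.
Start: velocity of the cruiser relative to the starbase = 0.2670c.
Compose with the interceptor (u' = 0.317 in the cruiser frame): u_1 = (0.317 + 0.267) / (1 + 0.317·0.267) = 0.5840/1.0846 = 0.5384.
Compose with the drone (u' = 0.859 in the interceptor frame): u_2 = (0.859 + 0.538) / (1 + 0.859·0.538) = 1.3974/1.4625 = 0.9555.

0.956c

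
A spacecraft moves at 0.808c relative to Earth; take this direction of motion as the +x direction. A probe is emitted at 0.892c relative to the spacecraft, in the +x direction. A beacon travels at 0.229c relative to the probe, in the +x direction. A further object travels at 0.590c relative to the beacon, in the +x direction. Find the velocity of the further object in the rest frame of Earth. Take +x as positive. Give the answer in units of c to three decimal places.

Apply u = (u' + v)/(1 + u'v/c²) successively, working outward toward Earth.
Start: velocity of the spacecraft relative to Earth = 0.8080c.
Compose with the probe (u' = 0.892 in the spacecraft frame): u_1 = (0.892 + 0.808) / (1 + 0.892·0.808) = 1.7000/1.7207 = 0.9879.
Compose with the beacon (u' = 0.229 in the probe frame): u_2 = (0.229 + 0.988) / (1 + 0.229·0.988) = 1.2169/1.2262 = 0.9924.
Compose with the further object (u' = 0.590 in the beacon frame): u_3 = (0.590 + 0.992) / (1 + 0.590·0.992) = 1.5824/1.5855 = 0.9980.

0.998c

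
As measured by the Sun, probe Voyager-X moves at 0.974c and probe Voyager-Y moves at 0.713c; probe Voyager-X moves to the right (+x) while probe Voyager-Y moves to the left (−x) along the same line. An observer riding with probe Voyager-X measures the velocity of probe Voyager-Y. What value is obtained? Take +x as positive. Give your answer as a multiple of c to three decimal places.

-0.996c

β_A = 0.974, β_B = -0.713.
Transform to A's frame with the inverse velocity-addition law: u' = (u − v)/(1 − uv/c²), taking u = β_B and v = β_A.
u' = (-0.713 − 0.974) / (1 − (0.974)(-0.713)) = -1.6870/1.6945 = -0.9956.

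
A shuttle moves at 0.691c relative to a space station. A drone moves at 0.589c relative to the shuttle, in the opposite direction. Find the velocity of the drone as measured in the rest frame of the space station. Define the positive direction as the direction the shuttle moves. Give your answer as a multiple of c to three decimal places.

With v = 0.691 and u' = -0.589 (in units of c),
u = (u' + v)/(1 + u'v/c²):
u = (-0.589 + 0.691) / (1 + (-0.589)·0.691) = 0.1020/0.5930 = 0.1720

+0.172c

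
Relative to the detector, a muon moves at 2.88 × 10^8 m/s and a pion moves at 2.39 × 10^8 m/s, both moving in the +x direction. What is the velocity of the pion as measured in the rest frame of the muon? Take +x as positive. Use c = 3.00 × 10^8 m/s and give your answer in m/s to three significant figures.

-2.08 × 10^8 m/s

β_A = 0.960, β_B = 0.797 (dividing each by c = 3.00 × 10^8 m/s).
Transform to A's frame with the inverse velocity-addition law: u' = (u − v)/(1 − uv/c²), taking u = β_B and v = β_A.
u' = (0.797 − 0.960) / (1 − (0.960)(0.797)) = -0.1633/0.2352 = -0.6944.
u' = -0.6944 × 3.00 × 10^8 m/s.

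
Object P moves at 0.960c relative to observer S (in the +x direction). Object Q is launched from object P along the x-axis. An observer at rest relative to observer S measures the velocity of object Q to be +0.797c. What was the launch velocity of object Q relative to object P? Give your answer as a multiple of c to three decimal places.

Invert the composition law: u' = (u − v)/(1 − uv/c²).
u' = (0.797 − 0.960) / (1 − (0.797)(0.960)) = -0.1630/0.2349 = -0.6940.

-0.694c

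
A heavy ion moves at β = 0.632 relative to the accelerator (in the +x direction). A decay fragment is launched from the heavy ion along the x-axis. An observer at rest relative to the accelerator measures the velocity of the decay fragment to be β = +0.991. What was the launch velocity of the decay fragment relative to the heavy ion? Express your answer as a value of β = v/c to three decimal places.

β = +0.961

Invert the composition law: u' = (u − v)/(1 − uv/c²).
u' = (0.991 − 0.632) / (1 − (0.991)(0.632)) = 0.3590/0.3737 = 0.9607.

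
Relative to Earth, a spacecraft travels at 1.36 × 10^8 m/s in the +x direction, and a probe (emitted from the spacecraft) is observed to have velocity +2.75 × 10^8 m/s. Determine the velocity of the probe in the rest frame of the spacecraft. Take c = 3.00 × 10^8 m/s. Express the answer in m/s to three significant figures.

v = 0.453c, u = 0.917c.
Invert the composition law: u' = (u − v)/(1 − uv/c²).
u' = (0.917 − 0.453) / (1 − (0.917)(0.453)) = 0.4633/0.5844 = 0.7928.
u' = 0.7928 × 3.00 × 10^8 m/s.

+2.38 × 10^8 m/s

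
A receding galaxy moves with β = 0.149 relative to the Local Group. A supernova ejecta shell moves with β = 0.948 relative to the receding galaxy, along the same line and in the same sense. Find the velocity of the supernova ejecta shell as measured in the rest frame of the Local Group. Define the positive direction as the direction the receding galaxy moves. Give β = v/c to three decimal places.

β = 0.961

With v = 0.149 and u' = 0.948 (in units of c),
u = (u' + v)/(1 + u'v/c²):
u = (0.948 + 0.149) / (1 + 0.948·0.149) = 1.0970/1.1413 = 0.9612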